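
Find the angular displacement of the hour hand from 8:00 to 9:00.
The hour hand moves 0.5 degrees per minute.
Time elapsed: 9:00 - 8:00 = 60 minutes
Angular displacement: 60 x 0.5 = 30 degrees

Final answer: 30 degrees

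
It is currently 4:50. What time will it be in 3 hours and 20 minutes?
Starting time: 4:50
Adding 20 minutes to 50 minutes: 50 + 20 = 70 minutes = 1 hour and 10 minutes
Adding 3 hours: 4 + 3 + 1 (carry) = 8
Final time: 8:10

Final answer: 8:10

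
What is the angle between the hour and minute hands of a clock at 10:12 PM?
Hour hand position: 10 x 30 + 12 x 0.5 = 306 degrees
Minute hand position: 12 x 6 = 72 degrees
Difference: |306 - 72| = 234 degrees
Since 234 > 180, the smaller angle is 360 - 234 = 126 degrees

Final answer: 126 degrees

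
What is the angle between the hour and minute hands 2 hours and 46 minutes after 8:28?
First find the time 2 hours and 46 minutes after 8:28.
Total minutes: 8 x 60 + 28 + 2 x 60 + 46 = 674.
674 mod 720 = 674 minutes = 11:14.
Now compute the angle at 11:14:
Hour hand: 11 x 30 + 14 x 0.5 = 337 degrees
Minute hand: 14 x 6 = 84 degrees
Difference: |337 - 84| = 253 degrees
Smaller angle: 360 - 253 = 107 degrees

Final answer: 107 degrees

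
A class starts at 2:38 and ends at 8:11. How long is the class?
From 2:38 to 8:11:
(8 x 60 + 11) - (2 x 60 + 38) = 491 - 158 = 333 minutes
= 5 hours and 33 minutes

Final answer: 5 hours and 33 minutes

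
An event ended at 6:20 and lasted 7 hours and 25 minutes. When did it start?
Starting time: 6:20 = 380 total minutes past 12:00
Subtracting: 7 hours and 25 minutes = 445 minutes
380 - 445 = -65 (negative, add 12 hours = 720) = 655 minutes
= 10 hours and 55 minutes past 12:00 = 10:55

Final answer: 10:55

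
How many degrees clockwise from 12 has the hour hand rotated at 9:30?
The hour hand moves 30 degrees per hour and 0.5 degrees per minute.
At 9:30: (9) x 30 + 30 x 0.5 = 270 + 15 = 285 degrees

Final answer: 285 degrees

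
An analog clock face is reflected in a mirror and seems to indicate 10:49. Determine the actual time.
Reflection across the vertical (12-6) axis maps a hand at angle A degrees to (360 - A) degrees, which sends a reading of T minutes past 12:00 to (720 - T) minutes past 12:00.
Mirror reads 10:49 = 649 minutes past 12:00.
Actual time: (720 - 649) mod 720 = 71 minutes = 1:11.

Final answer: 1:11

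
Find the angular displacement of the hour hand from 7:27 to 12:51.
The hour hand moves 0.5 degrees per minute.
Time elapsed: 12:51 - 7:27 = 324 minutes
Angular displacement: 324 x 0.5 = 162 degrees

Final answer: 162 degrees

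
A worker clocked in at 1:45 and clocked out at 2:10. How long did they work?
From 1:45 to 2:10:
(2 x 60 + 10) - (1 x 60 + 45) = 130 - 105 = 25 minutes
= 25 minutes

Final answer: 25 minutes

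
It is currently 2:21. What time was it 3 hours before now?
Starting time: 2:21 = 141 total minutes past 12:00
Subtracting: 3 hours = 180 minutes
141 - 180 = -39 (negative, add 12 hours = 720) = 681 minutes
= 11 hours and 21 minutes past 12:00 = 11:21

Final answer: 11:21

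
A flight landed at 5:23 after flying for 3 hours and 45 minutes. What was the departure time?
Starting time: 5:23 = 323 total minutes past 12:00
Subtracting: 3 hours and 45 minutes = 225 minutes
323 - 225 = 98 minutes
= 1 hour and 38 minutes past 12:00 = 1:38

Final answer: 1:38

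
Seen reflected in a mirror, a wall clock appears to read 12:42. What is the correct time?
Reflection across the vertical (12-6) axis maps a hand at angle A degrees to (360 - A) degrees, which sends a reading of T minutes past 12:00 to (720 - T) minutes past 12:00.
Mirror reads 12:42 = 42 minutes past 12:00.
Actual time: (720 - 42) mod 720 = 678 minutes = 11:18.

Final answer: 11:18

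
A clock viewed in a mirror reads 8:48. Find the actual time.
Reflection across the vertical (12-6) axis maps a hand at angle A degrees to (360 - A) degrees, which sends a reading of T minutes past 12:00 to (720 - T) minutes past 12:00.
Mirror reads 8:48 = 528 minutes past 12:00.
Actual time: (720 - 528) mod 720 = 192 minutes = 3:12.

Final answer: 3:12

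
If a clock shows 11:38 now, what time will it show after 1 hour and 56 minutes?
Starting time: 11:38
Adding 56 minutes to 38 minutes: 38 + 56 = 94 minutes = 1 hour and 34 minutes
Adding 1 hour: 11 + 1 + 1 (carry) = 13 - 12 = 1
Final time: 1:34

Final answer: 1:34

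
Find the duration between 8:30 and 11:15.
From 8:30 to 11:15:
(11 x 60 + 15) - (8 x 60 + 30) = 675 - 510 = 165 minutes
= 2 hours and 45 minutes

Final answer: 2 hours and 45 minutes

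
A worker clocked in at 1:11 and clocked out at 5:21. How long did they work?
From 1:11 to 5:21:
(5 x 60 + 21) - (1 x 60 + 11) = 321 - 71 = 250 minutes
= 4 hours and 10 minutes

Final answer: 4 hours and 10 minutes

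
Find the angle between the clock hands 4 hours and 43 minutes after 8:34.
First find the time 4 hours and 43 minutes after 8:34.
Total minutes: 8 x 60 + 34 + 4 x 60 + 43 = 797.
797 mod 720 = 77 minutes = 1:17.
Now compute the angle at 1:17:
Hour hand: 1 x 30 + 17 x 0.5 = 38.5 degrees
Minute hand: 17 x 6 = 102 degrees
Difference: |38.5 - 102| = 63.5 degrees
The angle is 63.5 degrees

Final answer: 63.5 degrees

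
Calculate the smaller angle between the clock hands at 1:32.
Hour hand position: 1 x 30 + 32 x 0.5 = 46 degrees
Minute hand position: 32 x 6 = 192 degrees
Difference: |46 - 192| = 146 degrees
The angle between the hands is 146 degrees

Final answer: 146 degrees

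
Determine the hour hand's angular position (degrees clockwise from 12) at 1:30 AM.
The hour hand moves 30 degrees per hour and 0.5 degrees per minute.
At 1:30: (1) x 30 + 30 x 0.5 = 30 + 15 = 45 degrees

Final answer: 45 degrees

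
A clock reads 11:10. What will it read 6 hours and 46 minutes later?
Starting time: 11:10
Adding 46 minutes to 10 minutes: 10 + 46 = 56 minutes
Adding 6 hours: 11 + 6 = 17 - 12 = 5
Final time: 5:56

Final answer: 5:56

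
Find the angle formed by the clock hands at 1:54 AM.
Hour hand position: 1 x 30 + 54 x 0.5 = 57 degrees
Minute hand position: 54 x 6 = 324 degrees
Difference: |57 - 324| = 267 degrees
Since 267 > 180, the smaller angle is 360 - 267 = 93 degrees

Final answer: 93 degrees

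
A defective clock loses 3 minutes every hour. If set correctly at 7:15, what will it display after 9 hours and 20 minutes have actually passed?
For every 60 true minutes, the faulty clock advances 60 - 3 = 57 minutes.
True elapsed: 9 hours and 20 minutes = 560 minutes.
Faulty clock advances: 560 x 57/60 = 532 minutes (drift: 28 minutes behind).
Shown time: 7:15 + 532 minutes = 4:07.

Final answer: 4:07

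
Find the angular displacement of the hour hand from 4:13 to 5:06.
The hour hand moves 0.5 degrees per minute.
Time elapsed: 5:06 - 4:13 = 53 minutes
Angular displacement: 53 x 0.5 = 26.5 degrees

Final answer: 26.5 degrees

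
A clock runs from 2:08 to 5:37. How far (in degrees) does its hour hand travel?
The hour hand moves 0.5 degrees per minute.
Time elapsed: 5:37 - 2:08 = 209 minutes
Angular displacement: 209 x 0.5 = 104.5 degrees

Final answer: 104.5 degrees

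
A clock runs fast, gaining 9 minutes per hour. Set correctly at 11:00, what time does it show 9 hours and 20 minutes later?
For every 60 true minutes, the faulty clock advances 60 + 9 = 69 minutes.
True elapsed: 9 hours and 20 minutes = 560 minutes.
Faulty clock advances: 560 x 69/60 = 644 minutes (drift: 84 minutes ahead).
Shown time: 11:00 + 644 minutes = 9:44.

Final answer: 9:44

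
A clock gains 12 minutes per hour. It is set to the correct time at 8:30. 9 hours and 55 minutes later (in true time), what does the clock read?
For every 60 true minutes, the faulty clock advances 60 + 12 = 72 minutes.
True elapsed: 9 hours and 55 minutes = 595 minutes.
Faulty clock advances: 595 x 72/60 = 714 minutes (drift: 119 minutes ahead).
Shown time: 8:30 + 714 minutes = 8:24.

Final answer: 8:24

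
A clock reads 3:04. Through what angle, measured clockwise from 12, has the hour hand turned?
The hour hand moves 30 degrees per hour and 0.5 degrees per minute.
At 3:04: (3) x 30 + 4 x 0.5 = 90 + 2 = 92 degrees

Final answer: 92 degrees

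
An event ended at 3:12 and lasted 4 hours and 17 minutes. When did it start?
Starting time: 3:12 = 192 total minutes past 12:00
Subtracting: 4 hours and 17 minutes = 257 minutes
192 - 257 = -65 (negative, add 12 hours = 720) = 655 minutes
= 10 hours and 55 minutes past 12:00 = 10:55

Final answer: 10:55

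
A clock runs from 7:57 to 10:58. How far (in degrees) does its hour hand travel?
The hour hand moves 0.5 degrees per minute.
Time elapsed: 10:58 - 7:57 = 181 minutes
Angular displacement: 181 x 0.5 = 90.5 degrees

Final answer: 90.5 degrees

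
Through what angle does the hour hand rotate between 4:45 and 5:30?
The hour hand moves 0.5 degrees per minute.
Time elapsed: 5:30 - 4:45 = 45 minutes
Angular displacement: 45 x 0.5 = 22.5 degrees

Final answer: 22.5 degrees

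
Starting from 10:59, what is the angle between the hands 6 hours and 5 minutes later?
First find the time 6 hours and 5 minutes after 10:59.
Total minutes: 10 x 60 + 59 + 6 x 60 + 5 = 1024.
1024 mod 720 = 304 minutes = 5:04.
Now compute the angle at 5:04:
Hour hand: 5 x 30 + 4 x 0.5 = 152 degrees
Minute hand: 4 x 6 = 24 degrees
Difference: |152 - 24| = 128 degrees
The angle is 128 degrees

Final answer: 128 degrees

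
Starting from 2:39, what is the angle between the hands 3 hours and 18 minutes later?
First find the time 3 hours and 18 minutes after 2:39.
Total minutes: 2 x 60 + 39 + 3 x 60 + 18 = 357.
357 mod 720 = 357 minutes = 5:57.
Now compute the angle at 5:57:
Hour hand: 5 x 30 + 57 x 0.5 = 178.5 degrees
Minute hand: 57 x 6 = 342 degrees
Difference: |178.5 - 342| = 163.5 degrees
The angle is 163.5 degrees

Final answer: 163.5 degrees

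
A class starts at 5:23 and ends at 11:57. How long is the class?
From 5:23 to 11:57:
(11 x 60 + 57) - (5 x 60 + 23) = 717 - 323 = 394 minutes
= 6 hours and 34 minutes

Final answer: 6 hours and 34 minutes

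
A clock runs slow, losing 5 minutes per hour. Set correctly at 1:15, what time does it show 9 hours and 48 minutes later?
For every 60 true minutes, the faulty clock advances 60 - 5 = 55 minutes.
True elapsed: 9 hours and 48 minutes = 588 minutes.
Faulty clock advances: 588 x 55/60 = 539 minutes (drift: 49 minutes behind).
Shown time: 1:15 + 539 minutes = 10:14.

Final answer: 10:14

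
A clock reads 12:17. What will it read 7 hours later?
Starting time: 12:17
Adding 0 minutes to 17 minutes: 17 + 0 = 17 minutes
Adding 7 hours: 12 + 7 = 19 - 12 = 7
Final time: 7:17

Final answer: 7:17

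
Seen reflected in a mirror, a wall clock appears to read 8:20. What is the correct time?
Reflection across the vertical (12-6) axis maps a hand at angle A degrees to (360 - A) degrees, which sends a reading of T minutes past 12:00 to (720 - T) minutes past 12:00.
Mirror reads 8:20 = 500 minutes past 12:00.
Actual time: (720 - 500) mod 720 = 220 minutes = 3:40.

Final answer: 3:40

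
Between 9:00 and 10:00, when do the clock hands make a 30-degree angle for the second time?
At t minutes past 9:00, the hour hand is at 30 x 9 + 0.5t degrees and the minute hand is at 6t degrees.
The smaller angle between them is 30 degrees when |30H - 5.5t| = 30 or |30H - 5.5t| = 330.
With H = 9, solve 30 x 9 - 5.5t = +/- target for each target:
  t = (30 x 9 - 30) / 5.5 = 43.64
  t = (30 x 9 + 30) / 5.5 = 54.55
  t = (30 x 9 - 330) / 5.5 = -10.91 (outside (0, 60))
  t = (30 x 9 + 330) / 5.5 = 109.09 (outside (0, 60))
Valid solutions in (0, 60): {43.64, 54.55} minutes.
The second occurrence is t = 54.55 minutes.
The hands form a 30-degree angle at 54.55 minutes past 9:00.

Final answer: 54.55 minutes past 9:00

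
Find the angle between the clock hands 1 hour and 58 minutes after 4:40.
First find the time 1 hour and 58 minutes after 4:40.
Total minutes: 4 x 60 + 40 + 1 x 60 + 58 = 398.
398 mod 720 = 398 minutes = 6:38.
Now compute the angle at 6:38:
Hour hand: 6 x 30 + 38 x 0.5 = 199 degrees
Minute hand: 38 x 6 = 228 degrees
Difference: |199 - 228| = 29 degrees
The angle is 29 degrees

Final answer: 29 degrees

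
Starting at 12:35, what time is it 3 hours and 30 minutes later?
Starting time: 12:35
Adding 30 minutes to 35 minutes: 35 + 30 = 65 minutes = 1 hour and 5 minutes
Adding 3 hours: 12 + 3 + 1 (carry) = 16 - 12 = 4
Final time: 4:05

Final answer: 4:05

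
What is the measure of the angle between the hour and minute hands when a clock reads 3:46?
Hour hand position: 3 x 30 + 46 x 0.5 = 113 degrees
Minute hand position: 46 x 6 = 276 degrees
Difference: |113 - 276| = 163 degrees
The angle between the hands is 163 degrees

Final answer: 163 degrees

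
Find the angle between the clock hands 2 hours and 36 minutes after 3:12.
First find the time 2 hours and 36 minutes after 3:12.
Total minutes: 3 x 60 + 12 + 2 x 60 + 36 = 348.
348 mod 720 = 348 minutes = 5:48.
Now compute the angle at 5:48:
Hour hand: 5 x 30 + 48 x 0.5 = 174 degrees
Minute hand: 48 x 6 = 288 degrees
Difference: |174 - 288| = 114 degrees
The angle is 114 degrees

Final answer: 114 degrees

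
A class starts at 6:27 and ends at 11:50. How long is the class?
From 6:27 to 11:50:
(11 x 60 + 50) - (6 x 60 + 27) = 710 - 387 = 323 minutes
= 5 hours and 23 minutes

Final answer: 5 hours and 23 minutes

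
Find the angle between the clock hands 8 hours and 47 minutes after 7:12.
First find the time 8 hours and 47 minutes after 7:12.
Total minutes: 7 x 60 + 12 + 8 x 60 + 47 = 959.
959 mod 720 = 239 minutes = 3:59.
Now compute the angle at 3:59:
Hour hand: 3 x 30 + 59 x 0.5 = 119.5 degrees
Minute hand: 59 x 6 = 354 degrees
Difference: |119.5 - 354| = 234.5 degrees
Smaller angle: 360 - 234.5 = 125.5 degrees

Final answer: 125.5 degrees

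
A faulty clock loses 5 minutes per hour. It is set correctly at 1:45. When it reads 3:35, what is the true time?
For every 60 true minutes, the faulty clock advances 55 minutes, so 1 faulty-clock minute corresponds to 60/55 true minutes.
From 1:45 to 3:35 on the faulty dial is 110 minutes.
True elapsed: 110 x 60/55 = 120 minutes = 2 hours.
True time: 1:45 + 2 hours = 3:45.

Final answer: 3:45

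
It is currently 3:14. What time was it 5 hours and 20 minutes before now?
Starting time: 3:14 = 194 total minutes past 12:00
Subtracting: 5 hours and 20 minutes = 320 minutes
194 - 320 = -126 (negative, add 12 hours = 720) = 594 minutes
= 9 hours and 54 minutes past 12:00 = 9:54

Final answer: 9:54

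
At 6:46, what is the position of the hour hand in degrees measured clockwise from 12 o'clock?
The hour hand moves 30 degrees per hour and 0.5 degrees per minute.
At 6:46: (6) x 30 + 46 x 0.5 = 180 + 23 = 203 degrees

Final answer: 203 degrees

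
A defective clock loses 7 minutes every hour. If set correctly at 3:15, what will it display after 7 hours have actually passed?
For every 60 true minutes, the faulty clock advances 60 - 7 = 53 minutes.
True elapsed: 7 hours = 420 minutes.
Faulty clock advances: 420 x 53/60 = 371 minutes (drift: 49 minutes behind).
Shown time: 3:15 + 371 minutes = 9:26.

Final answer: 9:26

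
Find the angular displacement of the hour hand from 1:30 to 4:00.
The hour hand moves 0.5 degrees per minute.
Time elapsed: 4:00 - 1:30 = 150 minutes
Angular displacement: 150 x 0.5 = 75 degrees

Final answer: 75 degrees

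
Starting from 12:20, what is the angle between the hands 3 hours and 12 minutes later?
First find the time 3 hours and 12 minutes after 12:20.
Total minutes: 12 x 60 + 20 + 3 x 60 + 12 = 932.
932 mod 720 = 212 minutes = 3:32.
Now compute the angle at 3:32:
Hour hand: 3 x 30 + 32 x 0.5 = 106 degrees
Minute hand: 32 x 6 = 192 degrees
Difference: |106 - 192| = 86 degrees
The angle is 86 degrees

Final answer: 86 degrees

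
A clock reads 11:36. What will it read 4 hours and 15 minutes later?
Starting time: 11:36
Adding 15 minutes to 36 minutes: 36 + 15 = 51 minutes
Adding 4 hours: 11 + 4 = 15 - 12 = 3
Final time: 3:51

Final answer: 3:51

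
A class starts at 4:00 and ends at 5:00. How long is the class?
From 4:00 to 5:00:
(5 x 60 + 0) - (4 x 60 + 0) = 300 - 240 = 60 minutes
= 1 hour

Final answer: 1 hour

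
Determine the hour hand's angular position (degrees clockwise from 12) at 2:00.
The hour hand moves 30 degrees per hour and 0.5 degrees per minute.
At 2:00: (2) x 30 + 0 x 0.5 = 60 + 0 = 60 degrees

Final answer: 60 degrees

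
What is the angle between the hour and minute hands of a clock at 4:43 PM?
Hour hand position: 4 x 30 + 43 x 0.5 = 141.5 degrees
Minute hand position: 43 x 6 = 258 degrees
Difference: |141.5 - 258| = 116.5 degrees
The angle between the hands is 116.5 degrees

Final answer: 116.5 degrees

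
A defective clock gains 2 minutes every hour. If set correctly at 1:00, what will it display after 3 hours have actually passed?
For every 60 true minutes, the faulty clock advances 60 + 2 = 62 minutes.
True elapsed: 3 hours = 180 minutes.
Faulty clock advances: 180 x 62/60 = 186 minutes (drift: 6 minutes ahead).
Shown time: 1:00 + 186 minutes = 4:06.

Final answer: 4:06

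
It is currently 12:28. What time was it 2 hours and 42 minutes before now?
Starting time: 12:28 = 28 total minutes past 12:00
Subtracting: 2 hours and 42 minutes = 162 minutes
28 - 162 = -134 (negative, add 12 hours = 720) = 586 minutes
= 9 hours and 46 minutes past 12:00 = 9:46

Final answer: 9:46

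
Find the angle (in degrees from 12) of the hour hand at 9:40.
The hour hand moves 30 degrees per hour and 0.5 degrees per minute.
At 9:40: (9) x 30 + 40 x 0.5 = 270 + 20 = 290 degrees

Final answer: 290 degrees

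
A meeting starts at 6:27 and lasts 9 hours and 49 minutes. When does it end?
Starting time: 6:27
Adding 49 minutes to 27 minutes: 27 + 49 = 76 minutes = 1 hour and 16 minutes
Adding 9 hours: 6 + 9 + 1 (carry) = 16 - 12 = 4
Final time: 4:16

Final answer: 4:16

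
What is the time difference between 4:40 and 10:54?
From 4:40 to 10:54:
(10 x 60 + 54) - (4 x 60 + 40) = 654 - 280 = 374 minutes
= 6 hours and 14 minutes

Final answer: 6 hours and 14 minutes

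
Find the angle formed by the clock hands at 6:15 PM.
Hour hand position: 6 x 30 + 15 x 0.5 = 187.5 degrees
Minute hand position: 15 x 6 = 90 degrees
Difference: |187.5 - 90| = 97.5 degrees
The angle between the hands is 97.5 degrees

Final answer: 97.5 degrees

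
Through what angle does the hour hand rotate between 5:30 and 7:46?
The hour hand moves 0.5 degrees per minute.
Time elapsed: 7:46 - 5:30 = 136 minutes
Angular displacement: 136 x 0.5 = 68 degrees

Final answer: 68 degrees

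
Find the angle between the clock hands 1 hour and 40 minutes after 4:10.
First find the time 1 hour and 40 minutes after 4:10.
Total minutes: 4 x 60 + 10 + 1 x 60 + 40 = 350.
350 mod 720 = 350 minutes = 5:50.
Now compute the angle at 5:50:
Hour hand: 5 x 30 + 50 x 0.5 = 175 degrees
Minute hand: 50 x 6 = 300 degrees
Difference: |175 - 300| = 125 degrees
The angle is 125 degrees

Final answer: 125 degrees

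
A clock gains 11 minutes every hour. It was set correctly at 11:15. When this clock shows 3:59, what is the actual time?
For every 60 true minutes, the faulty clock advances 71 minutes, so 1 faulty-clock minute corresponds to 60/71 true minutes.
From 11:15 to 3:59 on the faulty dial is 284 minutes.
True elapsed: 284 x 60/71 = 240 minutes = 4 hours.
True time: 11:15 + 4 hours = 3:15.

Final answer: 3:15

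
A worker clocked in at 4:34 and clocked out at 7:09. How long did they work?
From 4:34 to 7:09:
(7 x 60 + 9) - (4 x 60 + 34) = 429 - 274 = 155 minutes
= 2 hours and 35 minutes

Final answer: 2 hours and 35 minutes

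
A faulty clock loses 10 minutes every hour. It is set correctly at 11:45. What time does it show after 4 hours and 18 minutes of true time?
For every 60 true minutes, the faulty clock advances 60 - 10 = 50 minutes.
True elapsed: 4 hours and 18 minutes = 258 minutes.
Faulty clock advances: 258 x 50/60 = 215 minutes (drift: 43 minutes behind).
Shown time: 11:45 + 215 minutes = 3:20.

Final answer: 3:20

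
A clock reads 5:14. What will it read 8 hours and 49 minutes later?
Starting time: 5:14
Adding 49 minutes to 14 minutes: 14 + 49 = 63 minutes = 1 hour and 3 minutes
Adding 8 hours: 5 + 8 + 1 (carry) = 14 - 12 = 2
Final time: 2:03

Final answer: 2:03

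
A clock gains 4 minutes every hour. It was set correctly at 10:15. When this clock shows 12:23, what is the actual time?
For every 60 true minutes, the faulty clock advances 64 minutes, so 1 faulty-clock minute corresponds to 60/64 true minutes.
From 10:15 to 12:23 on the faulty dial is 128 minutes.
True elapsed: 128 x 60/64 = 120 minutes = 2 hours.
True time: 10:15 + 2 hours = 12:15.

Final answer: 12:15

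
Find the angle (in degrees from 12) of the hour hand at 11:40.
The hour hand moves 30 degrees per hour and 0.5 degrees per minute.
At 11:40: (11) x 30 + 40 x 0.5 = 330 + 20 = 350 degrees

Final answer: 350 degrees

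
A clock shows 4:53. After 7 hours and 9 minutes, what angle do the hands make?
First find the time 7 hours and 9 minutes after 4:53.
Total minutes: 4 x 60 + 53 + 7 x 60 + 9 = 722.
722 mod 720 = 2 minutes = 12:02.
Now compute the angle at 12:02:
Hour hand: 0 x 30 + 2 x 0.5 = 1 degrees
Minute hand: 2 x 6 = 12 degrees
Difference: |1 - 12| = 11 degrees
The angle is 11 degrees

Final answer: 11 degrees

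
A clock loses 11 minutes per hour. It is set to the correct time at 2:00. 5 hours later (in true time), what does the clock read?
For every 60 true minutes, the faulty clock advances 60 - 11 = 49 minutes.
True elapsed: 5 hours = 300 minutes.
Faulty clock advances: 300 x 49/60 = 245 minutes (drift: 55 minutes behind).
Shown time: 2:00 + 245 minutes = 6:05.

Final answer: 6:05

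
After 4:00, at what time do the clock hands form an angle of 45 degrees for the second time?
At t minutes past 4:00, the hour hand is at 30 x 4 + 0.5t degrees and the minute hand is at 6t degrees.
The smaller angle between them is 45 degrees when |30H - 5.5t| = 45 or |30H - 5.5t| = 315.
With H = 4, solve 30 x 4 - 5.5t = +/- target for each target:
  t = (30 x 4 - 45) / 5.5 = 13.64
  t = (30 x 4 + 45) / 5.5 = 30
  t = (30 x 4 - 315) / 5.5 = -35.45 (outside (0, 60))
  t = (30 x 4 + 315) / 5.5 = 79.09 (outside (0, 60))
Valid solutions in (0, 60): {13.64, 30} minutes.
The second occurrence is t = 30 minutes.
The hands form a 45-degree angle at 30 minutes past 4:00.

Final answer: 30 minutes past 4:00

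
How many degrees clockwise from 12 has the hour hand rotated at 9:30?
The hour hand moves 30 degrees per hour and 0.5 degrees per minute.
At 9:30: (9) x 30 + 30 x 0.5 = 270 + 15 = 285 degrees

Final answer: 285 degrees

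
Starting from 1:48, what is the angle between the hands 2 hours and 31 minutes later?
First find the time 2 hours and 31 minutes after 1:48.
Total minutes: 1 x 60 + 48 + 2 x 60 + 31 = 259.
259 mod 720 = 259 minutes = 4:19.
Now compute the angle at 4:19:
Hour hand: 4 x 30 + 19 x 0.5 = 129.5 degrees
Minute hand: 19 x 6 = 114 degrees
Difference: |129.5 - 114| = 15.5 degrees
The angle is 15.5 degrees

Final answer: 15.5 degrees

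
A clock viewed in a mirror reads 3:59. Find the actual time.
Reflection across the vertical (12-6) axis maps a hand at angle A degrees to (360 - A) degrees, which sends a reading of T minutes past 12:00 to (720 - T) minutes past 12:00.
Mirror reads 3:59 = 239 minutes past 12:00.
Actual time: (720 - 239) mod 720 = 481 minutes = 8:01.

Final answer: 8:01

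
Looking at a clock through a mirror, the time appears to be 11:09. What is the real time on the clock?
Reflection across the vertical (12-6) axis maps a hand at angle A degrees to (360 - A) degrees, which sends a reading of T minutes past 12:00 to (720 - T) minutes past 12:00.
Mirror reads 11:09 = 669 minutes past 12:00.
Actual time: (720 - 669) mod 720 = 51 minutes = 12:51.

Final answer: 12:51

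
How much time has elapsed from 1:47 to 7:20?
From 1:47 to 7:20:
(7 x 60 + 20) - (1 x 60 + 47) = 440 - 107 = 333 minutes
= 5 hours and 33 minutes

Final answer: 5 hours and 33 minutes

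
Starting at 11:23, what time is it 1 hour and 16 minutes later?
Starting time: 11:23
Adding 16 minutes to 23 minutes: 23 + 16 = 39 minutes
Adding 1 hour: 11 + 1 = 12
Final time: 12:39

Final answer: 12:39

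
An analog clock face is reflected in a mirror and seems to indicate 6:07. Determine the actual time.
Reflection across the vertical (12-6) axis maps a hand at angle A degrees to (360 - A) degrees, which sends a reading of T minutes past 12:00 to (720 - T) minutes past 12:00.
Mirror reads 6:07 = 367 minutes past 12:00.
Actual time: (720 - 367) mod 720 = 353 minutes = 5:53.

Final answer: 5:53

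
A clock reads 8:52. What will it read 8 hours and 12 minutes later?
Starting time: 8:52
Adding 12 minutes to 52 minutes: 52 + 12 = 64 minutes = 1 hour and 4 minutes
Adding 8 hours: 8 + 8 + 1 (carry) = 17 - 12 = 5
Final time: 5:04

Final answer: 5:04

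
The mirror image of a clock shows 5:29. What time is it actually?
Reflection across the vertical (12-6) axis maps a hand at angle A degrees to (360 - A) degrees, which sends a reading of T minutes past 12:00 to (720 - T) minutes past 12:00.
Mirror reads 5:29 = 329 minutes past 12:00.
Actual time: (720 - 329) mod 720 = 391 minutes = 6:31.

Final answer: 6:31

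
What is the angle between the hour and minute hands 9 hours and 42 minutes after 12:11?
First find the time 9 hours and 42 minutes after 12:11.
Total minutes: 12 x 60 + 11 + 9 x 60 + 42 = 1313.
1313 mod 720 = 593 minutes = 9:53.
Now compute the angle at 9:53:
Hour hand: 9 x 30 + 53 x 0.5 = 296.5 degrees
Minute hand: 53 x 6 = 318 degrees
Difference: |296.5 - 318| = 21.5 degrees
The angle is 21.5 degrees

Final answer: 21.5 degrees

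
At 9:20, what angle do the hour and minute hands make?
Hour hand position: 9 x 30 + 20 x 0.5 = 280 degrees
Minute hand position: 20 x 6 = 120 degrees
Difference: |280 - 120| = 160 degrees
The angle between the hands is 160 degrees

Final answer: 160 degrees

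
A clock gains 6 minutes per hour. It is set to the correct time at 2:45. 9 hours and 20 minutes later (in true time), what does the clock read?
For every 60 true minutes, the faulty clock advances 60 + 6 = 66 minutes.
True elapsed: 9 hours and 20 minutes = 560 minutes.
Faulty clock advances: 560 x 66/60 = 616 minutes (drift: 56 minutes ahead).
Shown time: 2:45 + 616 minutes = 1:01.

Final answer: 1:01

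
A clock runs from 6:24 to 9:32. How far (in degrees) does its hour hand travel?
The hour hand moves 0.5 degrees per minute.
Time elapsed: 9:32 - 6:24 = 188 minutes
Angular displacement: 188 x 0.5 = 94 degrees

Final answer: 94 degrees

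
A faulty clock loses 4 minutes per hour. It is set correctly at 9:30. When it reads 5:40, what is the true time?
For every 60 true minutes, the faulty clock advances 56 minutes, so 1 faulty-clock minute corresponds to 60/56 true minutes.
From 9:30 to 5:40 on the faulty dial is 490 minutes.
True elapsed: 490 x 60/56 = 525 minutes = 8 hours and 45 minutes.
True time: 9:30 + 8 hours and 45 minutes = 6:15.

Final answer: 6:15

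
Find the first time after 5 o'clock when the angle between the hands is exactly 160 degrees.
At t minutes past 5:00, the hour hand is at 30 x 5 + 0.5t degrees and the minute hand is at 6t degrees.
The smaller angle between them is 160 degrees when |30H - 5.5t| = 160 or |30H - 5.5t| = 200.
With H = 5, solve 30 x 5 - 5.5t = +/- target for each target:
  t = (30 x 5 - 160) / 5.5 = -1.82 (outside (0, 60))
  t = (30 x 5 + 160) / 5.5 = 56.36
  t = (30 x 5 - 200) / 5.5 = -9.09 (outside (0, 60))
  t = (30 x 5 + 200) / 5.5 = 63.64 (outside (0, 60))
Valid solutions in (0, 60): {56.36} minutes.
The first occurrence is t = 56.36 minutes.
The hands form a 160-degree angle at 56.36 minutes past 5:00.

Final answer: 56.36 minutes past 5:00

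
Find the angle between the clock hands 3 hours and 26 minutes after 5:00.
First find the time 3 hours and 26 minutes after 5:00.
Total minutes: 5 x 60 + 0 + 3 x 60 + 26 = 506.
506 mod 720 = 506 minutes = 8:26.
Now compute the angle at 8:26:
Hour hand: 8 x 30 + 26 x 0.5 = 253 degrees
Minute hand: 26 x 6 = 156 degrees
Difference: |253 - 156| = 97 degrees
The angle is 97 degrees

Final answer: 97 degrees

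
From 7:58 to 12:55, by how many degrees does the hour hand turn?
The hour hand moves 0.5 degrees per minute.
Time elapsed: 12:55 - 7:58 = 297 minutes
Angular displacement: 297 x 0.5 = 148.5 degrees

Final answer: 148.5 degrees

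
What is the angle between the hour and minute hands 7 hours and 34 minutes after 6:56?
First find the time 7 hours and 34 minutes after 6:56.
Total minutes: 6 x 60 + 56 + 7 x 60 + 34 = 870.
870 mod 720 = 150 minutes = 2:30.
Now compute the angle at 2:30:
Hour hand: 2 x 30 + 30 x 0.5 = 75 degrees
Minute hand: 30 x 6 = 180 degrees
Difference: |75 - 180| = 105 degrees
The angle is 105 degrees

Final answer: 105 degrees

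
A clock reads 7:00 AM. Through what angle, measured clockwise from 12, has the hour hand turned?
The hour hand moves 30 degrees per hour and 0.5 degrees per minute.
At 7:00: (7) x 30 + 0 x 0.5 = 210 + 0 = 210 degrees

Final answer: 210 degrees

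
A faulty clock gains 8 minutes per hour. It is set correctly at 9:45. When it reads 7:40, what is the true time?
For every 60 true minutes, the faulty clock advances 68 minutes, so 1 faulty-clock minute corresponds to 60/68 true minutes.
From 9:45 to 7:40 on the faulty dial is 595 minutes.
True elapsed: 595 x 60/68 = 525 minutes = 8 hours and 45 minutes.
True time: 9:45 + 8 hours and 45 minutes = 6:30.

Final answer: 6:30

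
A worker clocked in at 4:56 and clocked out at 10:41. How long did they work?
From 4:56 to 10:41:
(10 x 60 + 41) - (4 x 60 + 56) = 641 - 296 = 345 minutes
= 5 hours and 45 minutes

Final answer: 5 hours and 45 minutes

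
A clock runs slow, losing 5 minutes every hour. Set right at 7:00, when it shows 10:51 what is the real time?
For every 60 true minutes, the faulty clock advances 55 minutes, so 1 faulty-clock minute corresponds to 60/55 true minutes.
From 7:00 to 10:51 on the faulty dial is 231 minutes.
True elapsed: 231 x 60/55 = 252 minutes = 4 hours and 12 minutes.
True time: 7:00 + 4 hours and 12 minutes = 11:12.

Final answer: 11:12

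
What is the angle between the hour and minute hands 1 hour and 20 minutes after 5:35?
First find the time 1 hour and 20 minutes after 5:35.
Total minutes: 5 x 60 + 35 + 1 x 60 + 20 = 415.
415 mod 720 = 415 minutes = 6:55.
Now compute the angle at 6:55:
Hour hand: 6 x 30 + 55 x 0.5 = 207.5 degrees
Minute hand: 55 x 6 = 330 degrees
Difference: |207.5 - 330| = 122.5 degrees
The angle is 122.5 degrees

Final answer: 122.5 degrees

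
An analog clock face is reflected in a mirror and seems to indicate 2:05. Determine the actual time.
Reflection across the vertical (12-6) axis maps a hand at angle A degrees to (360 - A) degrees, which sends a reading of T minutes past 12:00 to (720 - T) minutes past 12:00.
Mirror reads 2:05 = 125 minutes past 12:00.
Actual time: (720 - 125) mod 720 = 595 minutes = 9:55.

Final answer: 9:55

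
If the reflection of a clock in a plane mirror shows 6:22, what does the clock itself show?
Reflection across the vertical (12-6) axis maps a hand at angle A degrees to (360 - A) degrees, which sends a reading of T minutes past 12:00 to (720 - T) minutes past 12:00.
Mirror reads 6:22 = 382 minutes past 12:00.
Actual time: (720 - 382) mod 720 = 338 minutes = 5:38.

Final answer: 5:38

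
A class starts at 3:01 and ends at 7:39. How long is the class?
From 3:01 to 7:39:
(7 x 60 + 39) - (3 x 60 + 1) = 459 - 181 = 278 minutes
= 4 hours and 38 minutes

Final answer: 4 hours and 38 minutes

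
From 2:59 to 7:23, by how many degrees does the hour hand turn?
The hour hand moves 0.5 degrees per minute.
Time elapsed: 7:23 - 2:59 = 264 minutes
Angular displacement: 264 x 0.5 = 132 degrees

Final answer: 132 degrees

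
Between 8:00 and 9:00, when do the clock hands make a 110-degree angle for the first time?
At t minutes past 8:00, the hour hand is at 30 x 8 + 0.5t degrees and the minute hand is at 6t degrees.
The smaller angle between them is 110 degrees when |30H - 5.5t| = 110 or |30H - 5.5t| = 250.
With H = 8, solve 30 x 8 - 5.5t = +/- target for each target:
  t = (30 x 8 - 110) / 5.5 = 23.64
  t = (30 x 8 + 110) / 5.5 = 63.64 (outside (0, 60))
  t = (30 x 8 - 250) / 5.5 = -1.82 (outside (0, 60))
  t = (30 x 8 + 250) / 5.5 = 89.09 (outside (0, 60))
Valid solutions in (0, 60): {23.64} minutes.
The first occurrence is t = 23.64 minutes.
The hands form a 110-degree angle at 23.64 minutes past 8:00.

Final answer: 23.64 minutes past 8:00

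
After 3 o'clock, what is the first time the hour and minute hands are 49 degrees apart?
At t minutes past 3:00, the hour hand is at 30 x 3 + 0.5t degrees and the minute hand is at 6t degrees.
The smaller angle between them is 49 degrees when |30H - 5.5t| = 49 or |30H - 5.5t| = 311.
With H = 3, solve 30 x 3 - 5.5t = +/- target for each target:
  t = (30 x 3 - 49) / 5.5 = 7.45
  t = (30 x 3 + 49) / 5.5 = 25.27
  t = (30 x 3 - 311) / 5.5 = -40.18 (outside (0, 60))
  t = (30 x 3 + 311) / 5.5 = 72.91 (outside (0, 60))
Valid solutions in (0, 60): {7.45, 25.27} minutes.
The first occurrence is t = 7.45 minutes.
The hands form a 49-degree angle at 7.45 minutes past 3:00.

Final answer: 7.45 minutes past 3:00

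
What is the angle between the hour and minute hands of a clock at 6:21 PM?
Hour hand position: 6 x 30 + 21 x 0.5 = 190.5 degrees
Minute hand position: 21 x 6 = 126 degrees
Difference: |190.5 - 126| = 64.5 degrees
The angle between the hands is 64.5 degrees

Final answer: 64.5 degrees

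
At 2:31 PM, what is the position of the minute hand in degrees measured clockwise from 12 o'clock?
The minute hand moves 6 degrees per minute.
At 2:31: 31 x 6 = 186 degrees

Final answer: 186 degrees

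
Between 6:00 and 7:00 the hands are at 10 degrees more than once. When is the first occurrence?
At t minutes past 6:00, the hour hand is at 30 x 6 + 0.5t degrees and the minute hand is at 6t degrees.
The smaller angle between them is 10 degrees when |30H - 5.5t| = 10 or |30H - 5.5t| = 350.
With H = 6, solve 30 x 6 - 5.5t = +/- target for each target:
  t = (30 x 6 - 10) / 5.5 = 30.91
  t = (30 x 6 + 10) / 5.5 = 34.55
  t = (30 x 6 - 350) / 5.5 = -30.91 (outside (0, 60))
  t = (30 x 6 + 350) / 5.5 = 96.36 (outside (0, 60))
Valid solutions in (0, 60): {30.91, 34.55} minutes.
The first occurrence is t = 30.91 minutes.
The hands form a 10-degree angle at 30.91 minutes past 6:00.

Final answer: 30.91 minutes past 6:00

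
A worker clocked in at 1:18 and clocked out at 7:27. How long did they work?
From 1:18 to 7:27:
(7 x 60 + 27) - (1 x 60 + 18) = 447 - 78 = 369 minutes
= 6 hours and 9 minutes

Final answer: 6 hours and 9 minutes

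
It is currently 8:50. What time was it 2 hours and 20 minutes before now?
Starting time: 8:50 = 530 total minutes past 12:00
Subtracting: 2 hours and 20 minutes = 140 minutes
530 - 140 = 390 minutes
= 6 hours and 30 minutes past 12:00 = 6:30

Final answer: 6:30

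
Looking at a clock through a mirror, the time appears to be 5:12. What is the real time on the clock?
Reflection across the vertical (12-6) axis maps a hand at angle A degrees to (360 - A) degrees, which sends a reading of T minutes past 12:00 to (720 - T) minutes past 12:00.
Mirror reads 5:12 = 312 minutes past 12:00.
Actual time: (720 - 312) mod 720 = 408 minutes = 6:48.

Final answer: 6:48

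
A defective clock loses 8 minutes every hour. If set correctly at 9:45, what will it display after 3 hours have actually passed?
For every 60 true minutes, the faulty clock advances 60 - 8 = 52 minutes.
True elapsed: 3 hours = 180 minutes.
Faulty clock advances: 180 x 52/60 = 156 minutes (drift: 24 minutes behind).
Shown time: 9:45 + 156 minutes = 12:21.

Final answer: 12:21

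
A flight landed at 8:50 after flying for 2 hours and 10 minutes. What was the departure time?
Starting time: 8:50 = 530 total minutes past 12:00
Subtracting: 2 hours and 10 minutes = 130 minutes
530 - 130 = 400 minutes
= 6 hours and 40 minutes past 12:00 = 6:40

Final answer: 6:40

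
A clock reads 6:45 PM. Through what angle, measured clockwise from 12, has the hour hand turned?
The hour hand moves 30 degrees per hour and 0.5 degrees per minute.
At 6:45: (6) x 30 + 45 x 0.5 = 180 + 22.5 = 202.5 degrees

Final answer: 202.5 degrees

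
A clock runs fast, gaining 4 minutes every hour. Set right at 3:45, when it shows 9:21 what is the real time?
For every 60 true minutes, the faulty clock advances 64 minutes, so 1 faulty-clock minute corresponds to 60/64 true minutes.
From 3:45 to 9:21 on the faulty dial is 336 minutes.
True elapsed: 336 x 60/64 = 315 minutes = 5 hours and 15 minutes.
True time: 3:45 + 5 hours and 15 minutes = 9:00.

Final answer: 9:00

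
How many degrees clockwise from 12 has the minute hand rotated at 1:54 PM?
The minute hand moves 6 degrees per minute.
At 1:54: 54 x 6 = 324 degrees

Final answer: 324 degrees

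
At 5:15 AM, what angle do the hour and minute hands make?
Hour hand position: 5 x 30 + 15 x 0.5 = 157.5 degrees
Minute hand position: 15 x 6 = 90 degrees
Difference: |157.5 - 90| = 67.5 degrees
The angle between the hands is 67.5 degrees

Final answer: 67.5 degrees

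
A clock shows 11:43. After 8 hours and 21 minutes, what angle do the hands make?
First find the time 8 hours and 21 minutes after 11:43.
Total minutes: 11 x 60 + 43 + 8 x 60 + 21 = 1204.
1204 mod 720 = 484 minutes = 8:04.
Now compute the angle at 8:04:
Hour hand: 8 x 30 + 4 x 0.5 = 242 degrees
Minute hand: 4 x 6 = 24 degrees
Difference: |242 - 24| = 218 degrees
Smaller angle: 360 - 218 = 142 degrees

Final answer: 142 degrees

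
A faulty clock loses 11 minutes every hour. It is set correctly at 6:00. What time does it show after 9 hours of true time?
For every 60 true minutes, the faulty clock advances 60 - 11 = 49 minutes.
True elapsed: 9 hours = 540 minutes.
Faulty clock advances: 540 x 49/60 = 441 minutes (drift: 99 minutes behind).
Shown time: 6:00 + 441 minutes = 1:21.

Final answer: 1:21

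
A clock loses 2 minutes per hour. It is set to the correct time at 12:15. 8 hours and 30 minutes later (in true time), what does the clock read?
For every 60 true minutes, the faulty clock advances 60 - 2 = 58 minutes.
True elapsed: 8 hours and 30 minutes = 510 minutes.
Faulty clock advances: 510 x 58/60 = 493 minutes (drift: 17 minutes behind).
Shown time: 12:15 + 493 minutes = 8:28.

Final answer: 8:28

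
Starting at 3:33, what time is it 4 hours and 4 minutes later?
Starting time: 3:33
Adding 4 minutes to 33 minutes: 33 + 4 = 37 minutes
Adding 4 hours: 3 + 4 = 7
Final time: 7:37

Final answer: 7:37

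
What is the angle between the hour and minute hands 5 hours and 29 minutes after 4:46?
First find the time 5 hours and 29 minutes after 4:46.
Total minutes: 4 x 60 + 46 + 5 x 60 + 29 = 615.
615 mod 720 = 615 minutes = 10:15.
Now compute the angle at 10:15:
Hour hand: 10 x 30 + 15 x 0.5 = 307.5 degrees
Minute hand: 15 x 6 = 90 degrees
Difference: |307.5 - 90| = 217.5 degrees
Smaller angle: 360 - 217.5 = 142.5 degrees

Final answer: 142.5 degrees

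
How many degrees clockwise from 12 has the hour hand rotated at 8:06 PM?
The hour hand moves 30 degrees per hour and 0.5 degrees per minute.
At 8:06: (8) x 30 + 6 x 0.5 = 240 + 3 = 243 degrees

Final answer: 243 degrees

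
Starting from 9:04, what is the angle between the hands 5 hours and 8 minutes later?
First find the time 5 hours and 8 minutes after 9:04.
Total minutes: 9 x 60 + 4 + 5 x 60 + 8 = 852.
852 mod 720 = 132 minutes = 2:12.
Now compute the angle at 2:12:
Hour hand: 2 x 30 + 12 x 0.5 = 66 degrees
Minute hand: 12 x 6 = 72 degrees
Difference: |66 - 72| = 6 degrees
The angle is 6 degrees

Final answer: 6 degrees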